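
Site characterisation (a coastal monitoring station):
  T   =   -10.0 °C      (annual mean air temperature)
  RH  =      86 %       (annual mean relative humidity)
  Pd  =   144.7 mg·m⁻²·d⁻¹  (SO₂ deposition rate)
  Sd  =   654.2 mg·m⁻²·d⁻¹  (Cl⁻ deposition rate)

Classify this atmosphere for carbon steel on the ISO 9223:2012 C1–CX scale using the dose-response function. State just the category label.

C4

carbon steel: T≤10 °C ⇒ hinge +0.150·(-10.0−10) = -3.0000
  sulphur-dioxide contribution → 6.539 μm/a
  chloride contribution → 65.04 μm/a
  total first-year rate 71.57 μm/a
Category bounds: 50…80 μm/a bracket r_corr ⇒ C4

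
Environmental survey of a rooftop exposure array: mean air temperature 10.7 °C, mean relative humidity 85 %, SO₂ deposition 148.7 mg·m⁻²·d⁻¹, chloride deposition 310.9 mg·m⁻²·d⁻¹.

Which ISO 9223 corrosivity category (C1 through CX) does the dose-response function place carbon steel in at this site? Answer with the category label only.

carbon steel: f(T) = -0.054·(T−10) [T>10 °C] = -0.0378
  SO₂ term: 1.77·148.7^0.52·exp(0.02·85-0.0378) = 125.7
  Cl⁻ term: 0.102·310.9^0.62·exp(0.033·85+0.04·10.7) = 90.8
  sum: 125.7 + 90.8 → r_corr = 216.5 μm/a
217 μm/a falls in (200, 700] for carbon steel → category CX

CX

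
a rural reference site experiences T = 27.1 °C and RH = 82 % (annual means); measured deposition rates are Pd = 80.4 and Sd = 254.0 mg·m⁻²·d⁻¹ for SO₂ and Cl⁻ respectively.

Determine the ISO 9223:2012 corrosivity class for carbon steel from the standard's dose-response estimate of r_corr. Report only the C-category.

carbon steel: T>10 °C ⇒ hinge -0.054·(27.1−10) = -0.9234
  SO₂ term: 1.77·80.4^0.52·exp(0.02·82-0.9234) = 35.47
  Cl⁻ term: 0.102·254.0^0.62·exp(0.033·82+0.04·27.1) = 139.8
  sum: 35.47 + 139.8 → r_corr = 175.3 μm/a
175 μm/a falls in (80, 200] for carbon steel → category C5

C5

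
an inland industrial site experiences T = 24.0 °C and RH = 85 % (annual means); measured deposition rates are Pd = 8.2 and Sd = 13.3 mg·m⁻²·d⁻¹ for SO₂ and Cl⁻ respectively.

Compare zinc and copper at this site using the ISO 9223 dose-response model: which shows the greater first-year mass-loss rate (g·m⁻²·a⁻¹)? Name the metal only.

zinc: T>10 °C ⇒ hinge -0.071·(24.0−10) = -0.9940
  SO₂ term: 0.0129·8.2^0.44·exp(0.046·85-0.9940) = 0.6013
  Cl⁻ term: 0.0175·13.3^0.57·exp(0.008·85+0.085·24.0) = 1.161
  r_corr = 0.6013 + 1.161 = 1.762 μm/a
  mass loss = 1.762 μm/a × 7.14 g/cm³ = 12.58 g·m⁻²·a⁻¹
copper: T>10 °C ⇒ hinge -0.080·(24.0−10) = -1.1200
  SO₂ term: 0.0053·8.2^0.26·exp(0.059·85-1.1200) = 0.4502
  Cl⁻ term: 0.01025·13.3^0.27·exp(0.036·85+0.049·24.0) = 1.425
  sum: 0.4502 + 1.425 → r_corr = 1.875 μm/a
  mass loss = 1.875 μm/a × 8.96 g/cm³ = 16.8 g·m⁻²·a⁻¹
Ordering by g·m⁻²·a⁻¹: copper (16.8) > zinc (12.6)

copper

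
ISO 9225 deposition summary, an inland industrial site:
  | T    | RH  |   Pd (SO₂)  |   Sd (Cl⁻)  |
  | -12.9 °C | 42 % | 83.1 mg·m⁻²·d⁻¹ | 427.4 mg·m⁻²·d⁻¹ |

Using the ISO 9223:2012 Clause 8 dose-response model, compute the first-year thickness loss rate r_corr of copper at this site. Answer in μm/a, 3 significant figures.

r_corr = 0.138 μm/a

copper: f(T) = +0.126·(T−10) [T≤10 °C] = -2.8854
  sulphur-dioxide contribution → 0.01113 μm/a
  chloride contribution → 0.1268 μm/a
  total first-year rate 0.1379 μm/a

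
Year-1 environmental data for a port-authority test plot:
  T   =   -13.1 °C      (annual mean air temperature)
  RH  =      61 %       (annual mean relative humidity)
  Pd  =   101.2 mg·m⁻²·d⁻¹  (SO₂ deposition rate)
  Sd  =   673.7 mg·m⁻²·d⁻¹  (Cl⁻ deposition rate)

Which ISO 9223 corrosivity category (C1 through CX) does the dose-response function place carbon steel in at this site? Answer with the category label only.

C3

carbon steel: T≤10 °C ⇒ hinge +0.150·(-13.1−10) = -3.4650
  SO₂ term: 1.77·101.2^0.52·exp(0.02·61-3.4650) = 2.069
  Cl⁻ term: 0.102·673.7^0.62·exp(0.033·61+0.04·-13.1) = 25.64
  sum: 2.069 + 25.64 → r_corr = 27.71 μm/a
27.7 μm/a falls in (25, 50] for carbon steel → category C3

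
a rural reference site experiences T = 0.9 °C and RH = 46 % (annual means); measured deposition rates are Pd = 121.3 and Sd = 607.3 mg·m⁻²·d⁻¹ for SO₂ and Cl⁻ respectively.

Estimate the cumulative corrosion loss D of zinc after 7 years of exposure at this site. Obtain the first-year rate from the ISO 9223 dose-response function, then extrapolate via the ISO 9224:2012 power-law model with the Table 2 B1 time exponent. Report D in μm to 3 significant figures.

zinc: T≤10 °C ⇒ hinge +0.038·(0.9−10) = -0.3458
  Pd branch = 0.0129·Pd^0.44·e^(0.046·RH+f) = 0.6256 μm/a
  Cl⁻ term: 0.0175·607.3^0.57·exp(0.008·46+0.085·0.9) = 1.053
  sum: 0.6256 + 1.053 → r_corr = 1.679 μm/a
Long-term exponent b (ISO 9224 Table 2, B1) = 0.813
  D(7) = 1.679 × 7^0.813 = 1.679 × 4.865 = 8.168 μm

D(7) = 8.17 μm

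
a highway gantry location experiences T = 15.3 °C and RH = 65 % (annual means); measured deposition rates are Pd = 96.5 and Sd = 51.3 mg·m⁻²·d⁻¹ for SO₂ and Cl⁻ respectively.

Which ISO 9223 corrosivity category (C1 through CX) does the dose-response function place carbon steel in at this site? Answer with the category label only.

C4

carbon steel: f(T) = -0.054·(T−10) [T>10 °C] = -0.2862
  SO₂ term: 1.77·96.5^0.52·exp(0.02·65-0.2862) = 52.51
  Sd branch = 0.102·Sd^0.62·e^(0.033·RH+0.04·T) = 18.46 μm/a
  r_corr = 52.51 + 18.46 = 70.97 μm/a
Category bounds: 50…80 μm/a bracket r_corr ⇒ C4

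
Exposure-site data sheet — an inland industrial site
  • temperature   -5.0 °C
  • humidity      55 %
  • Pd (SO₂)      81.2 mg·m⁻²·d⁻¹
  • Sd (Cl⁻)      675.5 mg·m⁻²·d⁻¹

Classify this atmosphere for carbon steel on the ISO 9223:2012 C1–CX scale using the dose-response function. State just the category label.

carbon steel: f(T) = +0.150·(T−10) [T≤10 °C] = -2.2500
  Pd branch = 1.77·Pd^0.52·e^(0.02·RH+f) = 5.514 μm/a
  Cl⁻ term: 0.102·675.5^0.62·exp(0.033·55+0.04·-5.0) = 29.13
  sum: 5.514 + 29.13 → r_corr = 34.65 μm/a
34.6 μm/a falls in (25, 50] for carbon steel → category C3

C3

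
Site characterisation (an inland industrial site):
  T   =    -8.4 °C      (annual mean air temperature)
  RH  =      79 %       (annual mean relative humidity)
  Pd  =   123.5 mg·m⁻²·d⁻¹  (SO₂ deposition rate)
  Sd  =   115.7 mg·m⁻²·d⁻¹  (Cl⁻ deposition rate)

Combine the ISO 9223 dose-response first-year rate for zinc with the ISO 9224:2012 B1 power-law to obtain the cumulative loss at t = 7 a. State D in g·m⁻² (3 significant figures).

zinc: T≤10 °C ⇒ hinge +0.038·(-8.4−10) = -0.6992
  SO₂ term: 0.0129·123.5^0.44·exp(0.046·79-0.6992) = 2.021
  Sd branch = 0.0175·Sd^0.57·e^(0.008·RH+0.085·T) = 0.2418 μm/a
  r_corr = 2.021 + 0.2418 = 2.262 μm/a
ISO 9224: D(t) = r_corr · t^b with b = 0.813 (zinc, B1)
  D(7) = 2.262 × 7^0.813 = 2.262 × 4.865 = 11.01 μm
  Mass loss = 11.01 μm × 7.14 g/cm³ = 78.59 g·m⁻²

D(7) = 78.6 g·m⁻²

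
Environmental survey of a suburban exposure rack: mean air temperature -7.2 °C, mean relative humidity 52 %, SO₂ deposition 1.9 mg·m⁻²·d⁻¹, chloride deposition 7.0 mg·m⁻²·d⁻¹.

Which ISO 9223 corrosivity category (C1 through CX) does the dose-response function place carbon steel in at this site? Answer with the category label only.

carbon steel: temperature factor f = +0.150·(-17.2) = -2.5800
  Pd branch = 1.77·Pd^0.52·e^(0.02·RH+f) = 0.5298 μm/a
  Sd branch = 0.102·Sd^0.62·e^(0.033·RH+0.04·T) = 1.421 μm/a
  sum: 0.5298 + 1.421 → r_corr = 1.951 μm/a
Category bounds: 1.3…25 μm/a bracket r_corr ⇒ C2

C2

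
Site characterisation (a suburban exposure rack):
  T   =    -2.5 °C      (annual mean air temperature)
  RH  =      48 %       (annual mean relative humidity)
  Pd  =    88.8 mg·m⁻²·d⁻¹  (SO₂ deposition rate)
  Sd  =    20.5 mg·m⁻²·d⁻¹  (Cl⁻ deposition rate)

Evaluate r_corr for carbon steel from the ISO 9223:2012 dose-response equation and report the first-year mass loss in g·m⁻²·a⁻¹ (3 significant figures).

carbon steel: temperature factor f = +0.150·(-12.5) = -1.8750
  Pd branch = 1.77·Pd^0.52·e^(0.02·RH+f) = 7.307 μm/a
  Sd branch = 0.102·Sd^0.62·e^(0.033·RH+0.04·T) = 2.927 μm/a
  sum: 7.307 + 2.927 → r_corr = 10.23 μm/a
Convert to mass loss: 10.23 μm/a × 7.85 g/cm³ = 80.34 g·m⁻²·a⁻¹

r_corr = 80.3 g·m⁻²·a⁻¹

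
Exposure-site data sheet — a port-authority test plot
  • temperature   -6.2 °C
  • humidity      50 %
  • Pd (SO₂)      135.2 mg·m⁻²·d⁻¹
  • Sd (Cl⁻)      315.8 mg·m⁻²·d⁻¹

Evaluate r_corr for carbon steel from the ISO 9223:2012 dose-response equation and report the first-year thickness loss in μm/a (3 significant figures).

carbon steel: temperature factor f = +0.150·(-16.2) = -2.4300
  Pd branch = 1.77·Pd^0.52·e^(0.02·RH+f) = 5.433 μm/a
  Cl⁻ term: 0.102·315.8^0.62·exp(0.033·50+0.04·-6.2) = 14.69
  sum: 5.433 + 14.69 → r_corr = 20.13 μm/a

r_corr = 20.1 μm/a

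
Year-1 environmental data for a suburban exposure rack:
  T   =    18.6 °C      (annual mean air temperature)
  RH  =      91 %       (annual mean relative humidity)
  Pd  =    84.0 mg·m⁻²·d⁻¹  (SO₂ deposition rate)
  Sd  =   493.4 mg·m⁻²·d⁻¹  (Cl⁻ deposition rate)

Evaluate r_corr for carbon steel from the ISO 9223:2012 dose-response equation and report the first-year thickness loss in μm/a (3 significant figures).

carbon steel: T>10 °C ⇒ hinge -0.054·(18.6−10) = -0.4644
  SO₂ term: 1.77·84.0^0.52·exp(0.02·91-0.4644) = 68.76
  Sd branch = 0.102·Sd^0.62·e^(0.033·RH+0.04·T) = 202.2 μm/a
  r_corr = 68.76 + 202.2 = 270.9 μm/a

r_corr = 271 μm/a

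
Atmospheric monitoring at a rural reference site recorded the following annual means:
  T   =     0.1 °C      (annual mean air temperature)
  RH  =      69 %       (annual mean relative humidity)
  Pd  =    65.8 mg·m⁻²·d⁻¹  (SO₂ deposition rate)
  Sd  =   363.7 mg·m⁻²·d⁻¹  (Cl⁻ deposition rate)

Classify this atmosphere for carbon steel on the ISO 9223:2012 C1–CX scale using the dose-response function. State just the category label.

C4

carbon steel: T≤10 °C ⇒ hinge +0.150·(0.1−10) = -1.4850
  Pd branch = 1.77·Pd^0.52·e^(0.02·RH+f) = 14.06 μm/a
  Cl⁻ term: 0.102·363.7^0.62·exp(0.033·69+0.04·0.1) = 38.63
  r_corr = 14.06 + 38.63 = 52.68 μm/a
Category bounds: 50…80 μm/a bracket r_corr ⇒ C4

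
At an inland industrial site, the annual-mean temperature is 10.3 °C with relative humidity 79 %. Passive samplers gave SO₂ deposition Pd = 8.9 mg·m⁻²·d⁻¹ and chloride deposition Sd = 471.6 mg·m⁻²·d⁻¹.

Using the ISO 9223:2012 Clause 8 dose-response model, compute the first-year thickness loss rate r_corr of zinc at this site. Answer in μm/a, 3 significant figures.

r_corr = 3.89 μm/a

zinc: f(T) = -0.071·(T−10) [T>10 °C] = -0.0213
  Pd branch = 0.0129·Pd^0.44·e^(0.046·RH+f) = 1.251 μm/a
  Cl⁻ term: 0.0175·471.6^0.57·exp(0.008·79+0.085·10.3) = 2.64
  sum: 1.251 + 2.64 → r_corr = 3.892 μm/a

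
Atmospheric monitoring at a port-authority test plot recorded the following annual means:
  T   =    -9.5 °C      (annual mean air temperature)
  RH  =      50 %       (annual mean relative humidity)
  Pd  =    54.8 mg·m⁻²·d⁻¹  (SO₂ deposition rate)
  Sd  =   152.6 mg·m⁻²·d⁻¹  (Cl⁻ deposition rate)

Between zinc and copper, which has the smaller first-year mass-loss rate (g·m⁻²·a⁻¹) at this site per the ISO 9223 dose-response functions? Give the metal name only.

zinc: f(T) = +0.038·(T−10) [T≤10 °C] = -0.7410
  Pd branch = 0.0129·Pd^0.44·e^(0.046·RH+f) = 0.357 μm/a
  Cl⁻ term: 0.0175·152.6^0.57·exp(0.008·50+0.085·-9.5) = 0.2045
  r_corr = 0.357 + 0.2045 = 0.5615 μm/a
  mass loss = 0.5615 μm/a × 7.14 g/cm³ = 4.009 g·m⁻²·a⁻¹
copper: T≤10 °C ⇒ hinge +0.126·(-9.5−10) = -2.4570
  Pd branch = 0.0053·Pd^0.26·e^(0.059·RH+f) = 0.02457 μm/a
  Sd branch = 0.01025·Sd^0.27·e^(0.036·RH+0.049·T) = 0.1513 μm/a
  r_corr = 0.02457 + 0.1513 = 0.1759 μm/a
  mass loss = 0.1759 μm/a × 8.96 g/cm³ = 1.576 g·m⁻²·a⁻¹
Ordering by g·m⁻²·a⁻¹: zinc (4.01) > copper (1.58)

copper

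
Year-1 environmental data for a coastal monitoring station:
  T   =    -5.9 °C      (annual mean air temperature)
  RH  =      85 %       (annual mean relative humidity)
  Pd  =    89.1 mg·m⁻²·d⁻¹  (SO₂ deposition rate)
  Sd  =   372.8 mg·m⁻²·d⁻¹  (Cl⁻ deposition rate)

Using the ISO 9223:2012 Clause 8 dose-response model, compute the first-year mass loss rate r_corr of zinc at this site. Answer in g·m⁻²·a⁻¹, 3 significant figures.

zinc: f(T) = +0.038·(T−10) [T≤10 °C] = -0.6042
  sulphur-dioxide contribution → 2.536 μm/a
  chloride contribution → 0.6114 μm/a
  total first-year rate 3.148 μm/a
Convert to mass loss: 3.148 μm/a × 7.14 g/cm³ = 22.48 g·m⁻²·a⁻¹

r_corr = 22.5 g·m⁻²·a⁻¹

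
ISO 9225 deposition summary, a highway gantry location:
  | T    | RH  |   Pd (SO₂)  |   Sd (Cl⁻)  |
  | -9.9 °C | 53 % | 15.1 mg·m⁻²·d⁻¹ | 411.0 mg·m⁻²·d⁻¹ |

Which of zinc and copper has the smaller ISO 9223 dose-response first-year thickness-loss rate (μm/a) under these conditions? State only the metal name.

copper

zinc: f(T) = +0.038·(T−10) [T≤10 °C] = -0.7562
  sulphur-dioxide contribution → 0.2289 μm/a
  chloride contribution → 0.3561 μm/a
  total first-year rate 0.5851 μm/a
copper: f(T) = +0.126·(T−10) [T≤10 °C] = -2.5074
  sulphur-dioxide contribution → 0.01995 μm/a
  chloride contribution → 0.216 μm/a
  ⇒ r_corr(copper) = 0.2359 μm/a
Ordering by μm/a: zinc (0.585) > copper (0.236)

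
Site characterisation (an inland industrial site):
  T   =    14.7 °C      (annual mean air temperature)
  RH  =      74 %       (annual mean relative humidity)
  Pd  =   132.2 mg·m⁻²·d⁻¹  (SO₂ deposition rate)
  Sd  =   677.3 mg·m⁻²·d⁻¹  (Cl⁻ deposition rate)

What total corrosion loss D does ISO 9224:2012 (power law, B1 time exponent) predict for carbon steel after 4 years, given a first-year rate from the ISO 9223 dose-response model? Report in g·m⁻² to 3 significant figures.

carbon steel: temperature factor f = -0.054·(4.7) = -0.2538
  SO₂ term: 1.77·132.2^0.52·exp(0.02·74-0.2538) = 76.48
  Sd branch = 0.102·Sd^0.62·e^(0.033·RH+0.04·T) = 120.1 μm/a
  sum: 76.48 + 120.1 → r_corr = 196.6 μm/a
ISO 9224: D(t) = r_corr · t^b with b = 0.523 (carbon steel, B1)
  D(4) = 196.6 × 4^0.523 = 196.6 × 2.065 = 405.9 μm
  Mass loss = 405.9 μm × 7.85 g/cm³ = 3187 g·m⁻²

D(4) = 3.19e+03 g·m⁻²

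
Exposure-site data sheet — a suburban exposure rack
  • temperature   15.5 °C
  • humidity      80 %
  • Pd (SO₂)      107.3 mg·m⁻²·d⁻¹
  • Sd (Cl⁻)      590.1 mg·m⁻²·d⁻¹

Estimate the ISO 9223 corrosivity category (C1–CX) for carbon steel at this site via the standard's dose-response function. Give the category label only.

carbon steel: temperature factor f = -0.054·(5.5) = -0.2970
  sulphur-dioxide contribution → 74.09 μm/a
  chloride contribution → 138.8 μm/a
  ⇒ r_corr(carbon steel) = 212.9 μm/a
Category bounds: 200…700 μm/a bracket r_corr ⇒ CX

CX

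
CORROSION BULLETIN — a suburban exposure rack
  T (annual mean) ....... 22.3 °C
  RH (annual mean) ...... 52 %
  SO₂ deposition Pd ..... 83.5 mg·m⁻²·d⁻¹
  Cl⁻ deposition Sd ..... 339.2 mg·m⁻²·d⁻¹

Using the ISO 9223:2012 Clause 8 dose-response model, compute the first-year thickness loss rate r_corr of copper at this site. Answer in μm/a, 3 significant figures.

copper: temperature factor f = -0.080·(12.3) = -0.9840
  sulphur-dioxide contribution → 0.1346 μm/a
  chloride contribution → 0.9583 μm/a
  ⇒ r_corr(copper) = 1.093 μm/a

r_corr = 1.09 μm/a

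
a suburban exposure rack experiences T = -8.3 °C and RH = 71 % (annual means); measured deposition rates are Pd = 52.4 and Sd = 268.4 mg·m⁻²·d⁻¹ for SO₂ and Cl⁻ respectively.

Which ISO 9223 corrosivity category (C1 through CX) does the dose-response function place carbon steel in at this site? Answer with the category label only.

carbon steel: temperature factor f = +0.150·(-18.3) = -2.7450
  sulphur-dioxide contribution → 3.686 μm/a
  chloride contribution → 24.42 μm/a
  ⇒ r_corr(carbon steel) = 28.11 μm/a
28.1 μm/a falls in (25, 50] for carbon steel → category C3

C3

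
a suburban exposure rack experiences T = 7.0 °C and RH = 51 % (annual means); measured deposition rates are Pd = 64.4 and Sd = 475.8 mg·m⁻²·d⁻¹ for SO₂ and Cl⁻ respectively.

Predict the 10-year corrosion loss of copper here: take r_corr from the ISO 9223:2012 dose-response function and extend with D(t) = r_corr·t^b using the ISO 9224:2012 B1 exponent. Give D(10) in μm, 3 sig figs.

copper: T≤10 °C ⇒ hinge +0.126·(7.0−10) = -0.3780
  Pd branch = 0.0053·Pd^0.26·e^(0.059·RH+f) = 0.2174 μm/a
  Sd branch = 0.01025·Sd^0.27·e^(0.036·RH+0.049·T) = 0.4786 μm/a
  r_corr = 0.2174 + 0.4786 = 0.696 μm/a
ISO 9224: D(t) = r_corr · t^b with b = 0.667 (copper, B1)
  D(10) = 0.696 × 10^0.667 = 0.696 × 4.645 = 3.233 μm

D(10) = 3.23 μm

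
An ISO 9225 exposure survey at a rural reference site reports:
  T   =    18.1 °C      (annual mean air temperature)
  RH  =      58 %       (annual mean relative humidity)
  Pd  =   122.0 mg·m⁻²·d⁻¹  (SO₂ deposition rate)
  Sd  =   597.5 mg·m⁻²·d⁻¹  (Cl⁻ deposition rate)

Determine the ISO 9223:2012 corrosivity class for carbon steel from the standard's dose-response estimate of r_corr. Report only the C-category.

C5

carbon steel: T>10 °C ⇒ hinge -0.054·(18.1−10) = -0.4374
  SO₂ term: 1.77·122.0^0.52·exp(0.02·58-0.4374) = 44.33
  Sd branch = 0.102·Sd^0.62·e^(0.033·RH+0.04·T) = 75.09 μm/a
  sum: 44.33 + 75.09 → r_corr = 119.4 μm/a
ISO 9223 Table 2 (carbon steel): 80 < 119 ≤ 200 μm/a ⇒ C5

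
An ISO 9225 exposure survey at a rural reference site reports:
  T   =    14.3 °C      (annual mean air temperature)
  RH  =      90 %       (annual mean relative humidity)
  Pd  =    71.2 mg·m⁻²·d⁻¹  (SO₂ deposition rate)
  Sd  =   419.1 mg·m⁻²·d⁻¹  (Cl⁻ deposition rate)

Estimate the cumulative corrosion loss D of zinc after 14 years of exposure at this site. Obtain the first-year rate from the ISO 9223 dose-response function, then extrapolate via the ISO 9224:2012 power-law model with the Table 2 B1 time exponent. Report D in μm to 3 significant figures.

zinc: temperature factor f = -0.071·(4.3) = -0.3053
  SO₂ term: 0.0129·71.2^0.44·exp(0.046·90-0.3053) = 3.9
  Cl⁻ term: 0.0175·419.1^0.57·exp(0.008·90+0.085·14.3) = 3.787
  sum: 3.9 + 3.787 → r_corr = 7.687 μm/a
ISO 9224: D(t) = r_corr · t^b with b = 0.813 (zinc, B1)
  D(14) = 7.687 × 14^0.813 = 7.687 × 8.547 = 65.7 μm

D(14) = 65.7 μm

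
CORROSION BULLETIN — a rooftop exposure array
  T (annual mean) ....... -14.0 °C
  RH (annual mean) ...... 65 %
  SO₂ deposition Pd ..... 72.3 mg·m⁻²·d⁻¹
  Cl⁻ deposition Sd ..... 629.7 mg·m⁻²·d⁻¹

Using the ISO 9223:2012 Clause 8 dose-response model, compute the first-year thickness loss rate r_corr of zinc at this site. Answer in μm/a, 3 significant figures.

r_corr = 1.03 μm/a

zinc: temperature factor f = +0.038·(-24.0) = -0.9120
  SO₂ term: 0.0129·72.3^0.44·exp(0.046·65-0.9120) = 0.6778
  Cl⁻ term: 0.0175·629.7^0.57·exp(0.008·65+0.085·-14.0) = 0.3528
  r_corr = 0.6778 + 0.3528 = 1.031 μm/a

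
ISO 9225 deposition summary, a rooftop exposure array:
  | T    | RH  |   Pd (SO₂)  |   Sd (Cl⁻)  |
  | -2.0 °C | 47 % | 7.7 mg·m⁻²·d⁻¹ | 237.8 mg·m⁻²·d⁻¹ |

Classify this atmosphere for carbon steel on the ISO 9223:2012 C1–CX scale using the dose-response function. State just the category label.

C2

carbon steel: f(T) = +0.150·(T−10) [T≤10 °C] = -1.8000
  sulphur-dioxide contribution → 2.165 μm/a
  chloride contribution → 13.2 μm/a
  ⇒ r_corr(carbon steel) = 15.37 μm/a
15.4 μm/a falls in (1.3, 25] for carbon steel → category C2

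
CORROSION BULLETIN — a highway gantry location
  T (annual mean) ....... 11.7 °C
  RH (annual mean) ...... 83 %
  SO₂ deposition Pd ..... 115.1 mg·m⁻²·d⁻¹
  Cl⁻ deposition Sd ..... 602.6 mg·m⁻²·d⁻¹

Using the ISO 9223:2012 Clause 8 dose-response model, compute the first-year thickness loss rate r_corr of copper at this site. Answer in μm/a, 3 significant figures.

copper: f(T) = -0.080·(T−10) [T>10 °C] = -0.1360
  Pd branch = 0.0053·Pd^0.26·e^(0.059·RH+f) = 2.127 μm/a
  Cl⁻ term: 0.01025·602.6^0.27·exp(0.036·83+0.049·11.7) = 2.032
  r_corr = 2.127 + 2.032 = 4.16 μm/a

r_corr = 4.16 μm/a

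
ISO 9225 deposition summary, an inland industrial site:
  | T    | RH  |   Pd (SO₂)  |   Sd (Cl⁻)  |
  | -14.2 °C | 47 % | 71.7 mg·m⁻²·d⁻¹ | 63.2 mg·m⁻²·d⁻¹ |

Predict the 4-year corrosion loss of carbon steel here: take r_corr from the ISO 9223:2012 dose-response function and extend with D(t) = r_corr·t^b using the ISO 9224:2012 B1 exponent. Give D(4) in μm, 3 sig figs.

D(4) = 9.65 μm

carbon steel: f(T) = +0.150·(T−10) [T≤10 °C] = -3.6300
  Pd branch = 1.77·Pd^0.52·e^(0.02·RH+f) = 1.108 μm/a
  Cl⁻ term: 0.102·63.2^0.62·exp(0.033·47+0.04·-14.2) = 3.564
  r_corr = 1.108 + 3.564 = 4.672 μm/a
Long-term exponent b (ISO 9224 Table 2, B1) = 0.523
  D(4) = 4.672 × 4^0.523 = 4.672 × 2.065 = 9.647 μm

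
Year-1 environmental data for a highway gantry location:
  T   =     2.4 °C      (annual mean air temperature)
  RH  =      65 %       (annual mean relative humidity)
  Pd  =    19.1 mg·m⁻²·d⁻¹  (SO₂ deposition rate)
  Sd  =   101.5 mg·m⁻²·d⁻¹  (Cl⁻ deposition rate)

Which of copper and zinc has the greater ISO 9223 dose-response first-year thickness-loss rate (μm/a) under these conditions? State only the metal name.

zinc

copper: T≤10 °C ⇒ hinge +0.126·(2.4−10) = -0.9576
  SO₂ term: 0.0053·19.1^0.26·exp(0.059·65-0.9576) = 0.2028
  Sd branch = 0.01025·Sd^0.27·e^(0.036·RH+0.049·T) = 0.4167 μm/a
  sum: 0.2028 + 0.4167 → r_corr = 0.6194 μm/a
zinc: temperature factor f = +0.038·(-7.6) = -0.2888
  Pd branch = 0.0129·Pd^0.44·e^(0.046·RH+f) = 0.7037 μm/a
  Sd branch = 0.0175·Sd^0.57·e^(0.008·RH+0.085·T) = 0.5025 μm/a
  r_corr = 0.7037 + 0.5025 = 1.206 μm/a
Ordering by μm/a: zinc (1.21) > copper (0.619)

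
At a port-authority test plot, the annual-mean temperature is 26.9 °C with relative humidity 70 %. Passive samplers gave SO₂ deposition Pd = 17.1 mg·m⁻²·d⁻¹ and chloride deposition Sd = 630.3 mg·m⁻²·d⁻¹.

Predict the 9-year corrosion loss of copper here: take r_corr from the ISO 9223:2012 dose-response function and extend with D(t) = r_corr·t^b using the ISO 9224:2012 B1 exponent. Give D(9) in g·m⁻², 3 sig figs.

copper: T>10 °C ⇒ hinge -0.080·(26.9−10) = -1.3520
  sulphur-dioxide contribution → 0.1784 μm/a
  chloride contribution → 2.713 μm/a
  ⇒ r_corr(copper) = 2.891 μm/a
Power-law: D(9) = r_corr · 9^0.667
  D(9) = 2.891 × 9^0.667 = 2.891 × 4.33 = 12.52 μm
  Mass loss = 12.52 μm × 8.96 g/cm³ = 112.2 g·m⁻²

D(9) = 112 g·m⁻²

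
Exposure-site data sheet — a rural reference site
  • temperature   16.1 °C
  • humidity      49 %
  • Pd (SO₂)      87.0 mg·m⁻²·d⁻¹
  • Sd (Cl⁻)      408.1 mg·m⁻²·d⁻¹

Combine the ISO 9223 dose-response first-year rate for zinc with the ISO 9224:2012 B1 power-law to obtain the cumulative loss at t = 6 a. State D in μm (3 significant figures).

zinc: temperature factor f = -0.071·(6.1) = -0.4331
  Pd branch = 0.0129·Pd^0.44·e^(0.046·RH+f) = 0.5686 μm/a
  Sd branch = 0.0175·Sd^0.57·e^(0.008·RH+0.085·T) = 3.131 μm/a
  r_corr = 0.5686 + 3.131 = 3.7 μm/a
Power-law: D(6) = r_corr · 6^0.813
  D(6) = 3.7 × 6^0.813 = 3.7 × 4.292 = 15.88 μm

D(6) = 15.9 μm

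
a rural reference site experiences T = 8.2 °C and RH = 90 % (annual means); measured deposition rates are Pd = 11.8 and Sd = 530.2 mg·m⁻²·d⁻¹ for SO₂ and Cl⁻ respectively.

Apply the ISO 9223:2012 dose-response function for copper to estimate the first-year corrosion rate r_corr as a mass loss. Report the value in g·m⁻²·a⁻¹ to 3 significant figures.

r_corr = 33.6 g·m⁻²·a⁻¹

copper: T≤10 °C ⇒ hinge +0.126·(8.2−10) = -0.2268
  SO₂ term: 0.0053·11.8^0.26·exp(0.059·90-0.2268) = 1.624
  Cl⁻ term: 0.01025·530.2^0.27·exp(0.036·90+0.049·8.2) = 2.128
  r_corr = 1.624 + 2.128 = 3.752 μm/a
Convert to mass loss: 3.752 μm/a × 8.96 g/cm³ = 33.62 g·m⁻²·a⁻¹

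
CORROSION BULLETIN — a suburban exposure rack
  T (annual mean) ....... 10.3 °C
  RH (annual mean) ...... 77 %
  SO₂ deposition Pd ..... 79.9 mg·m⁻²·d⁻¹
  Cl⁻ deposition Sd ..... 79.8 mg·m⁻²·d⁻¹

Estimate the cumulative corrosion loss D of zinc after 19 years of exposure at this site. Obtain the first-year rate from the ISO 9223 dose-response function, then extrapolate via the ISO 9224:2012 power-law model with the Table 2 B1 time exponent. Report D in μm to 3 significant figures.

D(19) = 43.2 μm

zinc: T>10 °C ⇒ hinge -0.071·(10.3−10) = -0.0213
  sulphur-dioxide contribution → 2.997 μm/a
  chloride contribution → 0.9439 μm/a
  total first-year rate 3.941 μm/a
ISO 9224: D(t) = r_corr · t^b with b = 0.813 (zinc, B1)
  D(19) = 3.941 × 19^0.813 = 3.941 × 10.96 = 43.18 μm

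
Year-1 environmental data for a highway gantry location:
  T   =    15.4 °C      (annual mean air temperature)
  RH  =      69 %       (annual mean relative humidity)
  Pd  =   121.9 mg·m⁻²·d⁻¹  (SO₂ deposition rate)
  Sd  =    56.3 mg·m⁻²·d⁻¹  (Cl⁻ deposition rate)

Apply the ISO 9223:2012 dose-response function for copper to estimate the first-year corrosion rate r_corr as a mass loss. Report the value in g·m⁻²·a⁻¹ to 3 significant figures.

r_corr = 13.3 g·m⁻²·a⁻¹

copper: temperature factor f = -0.080·(5.4) = -0.4320
  sulphur-dioxide contribution → 0.7031 μm/a
  chloride contribution → 0.776 μm/a
  ⇒ r_corr(copper) = 1.479 μm/a
Convert to mass loss: 1.479 μm/a × 8.96 g/cm³ = 13.25 g·m⁻²·a⁻¹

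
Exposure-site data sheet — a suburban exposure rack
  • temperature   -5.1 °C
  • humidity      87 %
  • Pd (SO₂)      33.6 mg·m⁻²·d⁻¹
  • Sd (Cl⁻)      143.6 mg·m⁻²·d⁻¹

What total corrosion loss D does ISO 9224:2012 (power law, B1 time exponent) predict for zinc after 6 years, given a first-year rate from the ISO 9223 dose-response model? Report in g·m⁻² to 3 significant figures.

zinc: f(T) = +0.038·(T−10) [T≤10 °C] = -0.5738
  sulphur-dioxide contribution → 1.866 μm/a
  chloride contribution → 0.386 μm/a
  total first-year rate 2.253 μm/a
Power-law: D(6) = r_corr · 6^0.813
  D(6) = 2.253 × 6^0.813 = 2.253 × 4.292 = 9.667 μm
  Mass loss = 9.667 μm × 7.14 g/cm³ = 69.02 g·m⁻²

D(6) = 69.0 g·m⁻²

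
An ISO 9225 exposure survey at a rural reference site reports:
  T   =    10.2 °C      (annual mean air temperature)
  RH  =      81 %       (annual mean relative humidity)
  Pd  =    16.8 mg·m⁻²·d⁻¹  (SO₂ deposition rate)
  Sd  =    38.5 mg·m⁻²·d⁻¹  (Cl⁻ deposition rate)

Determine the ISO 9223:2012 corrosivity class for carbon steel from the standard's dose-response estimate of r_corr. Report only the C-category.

C4

carbon steel: f(T) = -0.054·(T−10) [T>10 °C] = -0.0108
  Pd branch = 1.77·Pd^0.52·e^(0.02·RH+f) = 38.37 μm/a
  Cl⁻ term: 0.102·38.5^0.62·exp(0.033·81+0.04·10.2) = 21.36
  r_corr = 38.37 + 21.36 = 59.73 μm/a
Category bounds: 50…80 μm/a bracket r_corr ⇒ C4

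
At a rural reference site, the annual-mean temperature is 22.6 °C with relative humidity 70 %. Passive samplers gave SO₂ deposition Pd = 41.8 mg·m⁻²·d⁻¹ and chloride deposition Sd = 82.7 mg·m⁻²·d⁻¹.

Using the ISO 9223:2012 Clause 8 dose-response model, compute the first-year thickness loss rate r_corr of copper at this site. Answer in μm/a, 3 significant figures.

copper: temperature factor f = -0.080·(12.6) = -1.0080
  SO₂ term: 0.0053·41.8^0.26·exp(0.059·70-1.0080) = 0.3174
  Sd branch = 0.01025·Sd^0.27·e^(0.036·RH+0.049·T) = 1.27 μm/a
  r_corr = 0.3174 + 1.27 = 1.587 μm/a

r_corr = 1.59 μm/a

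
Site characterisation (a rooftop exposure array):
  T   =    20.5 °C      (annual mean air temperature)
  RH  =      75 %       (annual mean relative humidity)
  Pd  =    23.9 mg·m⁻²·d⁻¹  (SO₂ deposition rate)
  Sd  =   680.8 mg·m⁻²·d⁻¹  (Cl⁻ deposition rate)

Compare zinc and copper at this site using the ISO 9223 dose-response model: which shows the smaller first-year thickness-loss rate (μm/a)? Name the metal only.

zinc: f(T) = -0.071·(T−10) [T>10 °C] = -0.7455
  sulphur-dioxide contribution → 0.7792 μm/a
  chloride contribution → 7.502 μm/a
  ⇒ r_corr(zinc) = 8.281 μm/a
copper: f(T) = -0.080·(T−10) [T>10 °C] = -0.8400
  sulphur-dioxide contribution → 0.4361 μm/a
  chloride contribution → 2.424 μm/a
  total first-year rate 2.86 μm/a
Ordering by μm/a: zinc (8.28) > copper (2.86)

copper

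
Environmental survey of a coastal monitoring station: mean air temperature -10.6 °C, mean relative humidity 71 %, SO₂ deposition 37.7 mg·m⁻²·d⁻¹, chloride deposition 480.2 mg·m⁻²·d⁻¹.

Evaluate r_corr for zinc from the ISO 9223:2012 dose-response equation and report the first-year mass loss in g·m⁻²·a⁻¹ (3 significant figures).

r_corr = 8.47 g·m⁻²·a⁻¹

zinc: T≤10 °C ⇒ hinge +0.038·(-10.6−10) = -0.7828
  sulphur-dioxide contribution → 0.7632 μm/a
  chloride contribution → 0.4235 μm/a
  ⇒ r_corr(zinc) = 1.187 μm/a
Convert to mass loss: 1.187 μm/a × 7.14 g/cm³ = 8.473 g·m⁻²·a⁻¹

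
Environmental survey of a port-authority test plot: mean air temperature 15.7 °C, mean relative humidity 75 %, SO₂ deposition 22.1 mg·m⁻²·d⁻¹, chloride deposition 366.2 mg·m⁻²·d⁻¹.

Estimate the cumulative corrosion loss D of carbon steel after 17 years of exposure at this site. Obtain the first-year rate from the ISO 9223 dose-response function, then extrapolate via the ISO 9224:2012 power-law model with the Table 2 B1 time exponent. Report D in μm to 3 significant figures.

carbon steel: temperature factor f = -0.054·(5.7) = -0.3078
  sulphur-dioxide contribution → 29.16 μm/a
  chloride contribution → 88.25 μm/a
  ⇒ r_corr(carbon steel) = 117.4 μm/a
Long-term exponent b (ISO 9224 Table 2, B1) = 0.523
  D(17) = 117.4 × 17^0.523 = 117.4 × 4.401 = 516.7 μm

D(17) = 517 μm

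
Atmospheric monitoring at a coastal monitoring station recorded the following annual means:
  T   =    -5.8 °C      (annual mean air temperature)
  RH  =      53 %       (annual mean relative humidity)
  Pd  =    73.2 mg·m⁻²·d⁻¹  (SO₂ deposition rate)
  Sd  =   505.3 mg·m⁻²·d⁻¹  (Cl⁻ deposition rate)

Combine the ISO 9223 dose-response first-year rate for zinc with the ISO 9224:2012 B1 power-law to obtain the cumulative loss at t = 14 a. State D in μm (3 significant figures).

zinc: temperature factor f = +0.038·(-15.8) = -0.6004
  SO₂ term: 0.0129·73.2^0.44·exp(0.046·53-0.6004) = 0.5358
  Sd branch = 0.0175·Sd^0.57·e^(0.008·RH+0.085·T) = 0.5677 μm/a
  sum: 0.5358 + 0.5677 → r_corr = 1.104 μm/a
Long-term exponent b (ISO 9224 Table 2, B1) = 0.813
  D(14) = 1.104 × 14^0.813 = 1.104 × 8.547 = 9.431 μm

D(14) = 9.43 μm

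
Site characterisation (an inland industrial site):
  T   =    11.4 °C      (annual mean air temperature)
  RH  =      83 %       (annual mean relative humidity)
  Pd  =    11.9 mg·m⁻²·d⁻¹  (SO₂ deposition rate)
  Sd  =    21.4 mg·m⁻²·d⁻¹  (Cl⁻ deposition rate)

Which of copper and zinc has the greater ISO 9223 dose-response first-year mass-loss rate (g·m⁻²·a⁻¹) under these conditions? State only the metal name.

copper: temperature factor f = -0.080·(1.4) = -0.1120
  Pd branch = 0.0053·Pd^0.26·e^(0.059·RH+f) = 1.208 μm/a
  Cl⁻ term: 0.01025·21.4^0.27·exp(0.036·83+0.049·11.4) = 0.8132
  r_corr = 1.208 + 0.8132 = 2.021 μm/a
  mass loss = 2.021 μm/a × 8.96 g/cm³ = 18.11 g·m⁻²·a⁻¹
zinc: T>10 °C ⇒ hinge -0.071·(11.4−10) = -0.0994
  SO₂ term: 0.0129·11.9^0.44·exp(0.046·83-0.0994) = 1.581
  Sd branch = 0.0175·Sd^0.57·e^(0.008·RH+0.085·T) = 0.5135 μm/a
  sum: 1.581 + 0.5135 → r_corr = 2.094 μm/a
  mass loss = 2.094 μm/a × 7.14 g/cm³ = 14.95 g·m⁻²·a⁻¹
Ordering by g·m⁻²·a⁻¹: copper (18.1) > zinc (15)

copper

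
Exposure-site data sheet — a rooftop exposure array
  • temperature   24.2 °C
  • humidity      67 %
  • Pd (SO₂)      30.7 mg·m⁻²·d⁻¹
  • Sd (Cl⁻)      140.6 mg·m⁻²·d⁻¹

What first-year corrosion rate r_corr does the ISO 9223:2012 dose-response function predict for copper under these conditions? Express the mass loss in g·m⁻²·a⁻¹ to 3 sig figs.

r_corr = 14.7 g·m⁻²·a⁻¹

copper: T>10 °C ⇒ hinge -0.080·(24.2−10) = -1.1360
  SO₂ term: 0.0053·30.7^0.26·exp(0.059·67-1.1360) = 0.2159
  Sd branch = 0.01025·Sd^0.27·e^(0.036·RH+0.049·T) = 1.423 μm/a
  r_corr = 0.2159 + 1.423 = 1.639 μm/a
Convert to mass loss: 1.639 μm/a × 8.96 g/cm³ = 14.68 g·m⁻²·a⁻¹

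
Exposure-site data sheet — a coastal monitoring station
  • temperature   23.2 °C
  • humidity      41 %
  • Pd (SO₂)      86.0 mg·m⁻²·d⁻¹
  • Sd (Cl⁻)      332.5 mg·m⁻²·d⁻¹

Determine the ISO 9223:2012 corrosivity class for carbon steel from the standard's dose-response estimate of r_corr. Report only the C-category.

carbon steel: temperature factor f = -0.054·(13.2) = -0.7128
  Pd branch = 1.77·Pd^0.52·e^(0.02·RH+f) = 19.97 μm/a
  Sd branch = 0.102·Sd^0.62·e^(0.033·RH+0.04·T) = 36.54 μm/a
  r_corr = 19.97 + 36.54 = 56.51 μm/a
Category bounds: 50…80 μm/a bracket r_corr ⇒ C4

C4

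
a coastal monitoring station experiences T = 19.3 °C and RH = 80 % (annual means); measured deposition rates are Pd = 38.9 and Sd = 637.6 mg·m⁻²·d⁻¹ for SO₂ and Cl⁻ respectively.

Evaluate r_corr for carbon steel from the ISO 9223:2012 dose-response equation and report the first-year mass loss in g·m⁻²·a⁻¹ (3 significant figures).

r_corr = 1.61e+03 g·m⁻²·a⁻¹

carbon steel: temperature factor f = -0.054·(9.3) = -0.5022
  Pd branch = 1.77·Pd^0.52·e^(0.02·RH+f) = 35.61 μm/a
  Sd branch = 0.102·Sd^0.62·e^(0.033·RH+0.04·T) = 169.5 μm/a
  sum: 35.61 + 169.5 → r_corr = 205.1 μm/a
Convert to mass loss: 205.1 μm/a × 7.85 g/cm³ = 1610 g·m⁻²·a⁻¹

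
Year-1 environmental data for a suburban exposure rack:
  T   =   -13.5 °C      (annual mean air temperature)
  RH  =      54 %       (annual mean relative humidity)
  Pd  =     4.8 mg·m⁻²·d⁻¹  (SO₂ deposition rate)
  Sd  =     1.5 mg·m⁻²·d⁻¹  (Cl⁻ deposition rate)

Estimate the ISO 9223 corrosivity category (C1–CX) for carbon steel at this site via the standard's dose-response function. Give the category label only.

carbon steel: f(T) = +0.150·(T−10) [T≤10 °C] = -3.5250
  sulphur-dioxide contribution → 0.347 μm/a
  chloride contribution → 0.4541 μm/a
  ⇒ r_corr(carbon steel) = 0.8012 μm/a
ISO 9223 Table 2 (carbon steel): 0 < 0.801 ≤ 1.3 μm/a ⇒ C1

C1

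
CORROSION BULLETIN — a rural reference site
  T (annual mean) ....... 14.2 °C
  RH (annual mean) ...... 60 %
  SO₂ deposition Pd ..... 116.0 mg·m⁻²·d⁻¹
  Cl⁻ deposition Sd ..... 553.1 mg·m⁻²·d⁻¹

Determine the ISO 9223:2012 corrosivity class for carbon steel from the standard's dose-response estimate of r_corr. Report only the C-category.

carbon steel: T>10 °C ⇒ hinge -0.054·(14.2−10) = -0.2268
  Pd branch = 1.77·Pd^0.52·e^(0.02·RH+f) = 55.48 μm/a
  Cl⁻ term: 0.102·553.1^0.62·exp(0.033·60+0.04·14.2) = 65.42
  sum: 55.48 + 65.42 → r_corr = 120.9 μm/a
121 μm/a falls in (80, 200] for carbon steel → category C5

C5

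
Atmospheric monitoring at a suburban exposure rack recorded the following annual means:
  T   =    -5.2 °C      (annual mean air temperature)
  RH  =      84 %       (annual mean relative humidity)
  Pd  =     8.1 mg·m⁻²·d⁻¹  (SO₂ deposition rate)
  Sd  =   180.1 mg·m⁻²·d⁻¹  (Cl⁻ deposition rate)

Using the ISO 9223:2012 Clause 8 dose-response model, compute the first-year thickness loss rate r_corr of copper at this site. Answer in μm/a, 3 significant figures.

copper: temperature factor f = +0.126·(-15.2) = -1.9152
  sulphur-dioxide contribution → 0.191 μm/a
  chloride contribution → 0.6643 μm/a
  total first-year rate 0.8553 μm/a

r_corr = 0.855 μm/a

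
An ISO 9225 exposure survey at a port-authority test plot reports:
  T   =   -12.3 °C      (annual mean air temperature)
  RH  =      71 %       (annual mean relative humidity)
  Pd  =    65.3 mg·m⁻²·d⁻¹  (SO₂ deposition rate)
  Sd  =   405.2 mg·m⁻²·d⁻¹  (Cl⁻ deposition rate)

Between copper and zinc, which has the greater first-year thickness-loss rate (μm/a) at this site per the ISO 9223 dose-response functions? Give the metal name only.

copper: f(T) = +0.126·(T−10) [T≤10 °C] = -2.8098
  sulphur-dioxide contribution → 0.06239 μm/a
  chloride contribution → 0.3657 μm/a
  ⇒ r_corr(copper) = 0.4281 μm/a
zinc: T≤10 °C ⇒ hinge +0.038·(-12.3−10) = -0.8474
  sulphur-dioxide contribution → 0.911 μm/a
  chloride contribution → 0.3327 μm/a
  total first-year rate 1.244 μm/a
Ordering by μm/a: zinc (1.24) > copper (0.428)

zinc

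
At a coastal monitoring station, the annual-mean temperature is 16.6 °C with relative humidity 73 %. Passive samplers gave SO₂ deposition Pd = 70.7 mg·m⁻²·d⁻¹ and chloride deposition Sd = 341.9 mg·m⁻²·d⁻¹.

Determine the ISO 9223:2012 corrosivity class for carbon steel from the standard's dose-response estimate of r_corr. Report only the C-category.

C5

carbon steel: f(T) = -0.054·(T−10) [T>10 °C] = -0.3564
  sulphur-dioxide contribution → 48.86 μm/a
  chloride contribution → 82.07 μm/a
  total first-year rate 130.9 μm/a
ISO 9223 Table 2 (carbon steel): 80 < 131 ≤ 200 μm/a ⇒ C5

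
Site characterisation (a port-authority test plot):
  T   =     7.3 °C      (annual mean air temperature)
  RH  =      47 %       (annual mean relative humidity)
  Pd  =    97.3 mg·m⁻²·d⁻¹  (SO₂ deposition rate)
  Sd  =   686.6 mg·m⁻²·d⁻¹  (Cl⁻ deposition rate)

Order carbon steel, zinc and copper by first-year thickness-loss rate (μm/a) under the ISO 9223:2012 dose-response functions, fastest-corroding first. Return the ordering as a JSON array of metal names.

["carbon steel", "zinc", "copper"]

carbon steel: f(T) = +0.150·(T−10) [T≤10 °C] = -0.4050
  sulphur-dioxide contribution → 32.67 μm/a
  chloride contribution → 36.96 μm/a
  ⇒ r_corr(carbon steel) = 69.63 μm/a
zinc: T≤10 °C ⇒ hinge +0.038·(7.3−10) = -0.1026
  sulphur-dioxide contribution → 0.7581 μm/a
  chloride contribution → 1.962 μm/a
  total first-year rate 2.72 μm/a
copper: f(T) = +0.126·(T−10) [T≤10 °C] = -0.3402
  sulphur-dioxide contribution → 0.1985 μm/a
  chloride contribution → 0.4643 μm/a
  ⇒ r_corr(copper) = 0.6628 μm/a
Ordering by μm/a: carbon steel (69.6) > zinc (2.72) > copper (0.663)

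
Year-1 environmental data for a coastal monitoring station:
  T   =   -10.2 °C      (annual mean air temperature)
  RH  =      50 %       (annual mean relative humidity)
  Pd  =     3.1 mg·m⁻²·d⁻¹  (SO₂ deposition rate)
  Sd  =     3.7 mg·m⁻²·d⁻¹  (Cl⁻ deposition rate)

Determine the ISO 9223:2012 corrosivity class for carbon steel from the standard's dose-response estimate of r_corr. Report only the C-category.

C1

carbon steel: T≤10 °C ⇒ hinge +0.150·(-10.2−10) = -3.0300
  sulphur-dioxide contribution → 0.4187 μm/a
  chloride contribution → 0.7948 μm/a
  total first-year rate 1.214 μm/a
1.21 μm/a falls in (0, 1.3] for carbon steel → category C1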